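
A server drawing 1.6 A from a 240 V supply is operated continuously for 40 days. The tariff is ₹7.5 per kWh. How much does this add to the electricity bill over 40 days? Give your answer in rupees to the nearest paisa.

Power = 1.6 A × 240 V = 384 W = 0.384 kW
Runtime = 24 h × 40 = 960 h
Energy = 0.384 kW × 960 h = 368.64 kWh
Cost = 368.64 kWh × ₹7.5/kWh = ₹2764.80

₹2764.80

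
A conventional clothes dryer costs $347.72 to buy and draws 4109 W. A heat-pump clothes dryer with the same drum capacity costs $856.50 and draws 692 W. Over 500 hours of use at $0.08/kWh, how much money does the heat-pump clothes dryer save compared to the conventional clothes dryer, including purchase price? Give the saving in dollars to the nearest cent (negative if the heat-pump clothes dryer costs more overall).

-$372.10

conventional clothes dryer: $347.72 + (4109/1000) kW × 500 h × $0.08 = $347.72 + $164.36 = $512.08
heat-pump clothes dryer: $856.50 + (692/1000) kW × 500 h × $0.08 = $856.50 + $27.68 = $884.18
Saving = $512.08 − $884.18 = −$372.1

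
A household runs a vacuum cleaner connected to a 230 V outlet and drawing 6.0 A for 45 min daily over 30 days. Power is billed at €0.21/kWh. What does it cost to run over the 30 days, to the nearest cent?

€6.52

Power = 6.0 A × 230 V = 1380 W = 1.38 kW
Runtime = 45 min × 30 = 1350 min = 22.5 h
Energy = 1.38 kW × 22.5 h = 31.05 kWh
Cost = 31.05 kWh × €0.21/kWh = €6.52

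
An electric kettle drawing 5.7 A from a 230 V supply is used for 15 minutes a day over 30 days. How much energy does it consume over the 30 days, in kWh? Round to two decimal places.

Power = 5.7 A × 230 V = 1311 W = 1.311 kW
Runtime = 15 min × 30 = 450 min = 7.5 h
Energy = 1.311 kW × 7.5 h = 9.8325 kWh ≈ 9.83 kWh

9.83 kWh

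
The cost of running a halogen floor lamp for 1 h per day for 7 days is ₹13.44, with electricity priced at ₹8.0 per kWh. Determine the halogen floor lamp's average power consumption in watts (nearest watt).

240 W

Energy = ₹13.44 ÷ ₹8.0/kWh = 1.68 kWh
Runtime = 1 h/day × 7 days = 7 h
Power = 1.68 kWh ÷ 7 h = 0.24 kW = 240 W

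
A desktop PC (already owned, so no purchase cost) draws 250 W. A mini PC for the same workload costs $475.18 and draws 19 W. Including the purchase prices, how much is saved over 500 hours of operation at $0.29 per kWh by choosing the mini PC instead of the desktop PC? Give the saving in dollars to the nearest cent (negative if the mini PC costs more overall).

-$441.69

desktop PC: $0.00 + (250/1000) kW × 500 h × $0.29 = $0.00 + $36.25 = $36.25
mini PC: $475.18 + (19/1000) kW × 500 h × $0.29 = $475.18 + $2.755 = $477.935
Saving = $36.25 − $477.935 = −$441.685 → -$441.69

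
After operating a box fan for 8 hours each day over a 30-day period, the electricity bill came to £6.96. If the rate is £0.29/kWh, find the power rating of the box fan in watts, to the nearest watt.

Energy = £6.96 ÷ £0.29/kWh = 24 kWh
Runtime = 8 h/day × 30 days = 240 h
Power = 24 kWh ÷ 240 h = 0.1 kW = 100 W

100 W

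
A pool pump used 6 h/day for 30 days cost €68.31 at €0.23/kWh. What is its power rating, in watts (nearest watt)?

1650 W

Energy = €68.31 ÷ €0.23/kWh = 297 kWh
Runtime = 6 h/day × 30 days = 180 h
Power = 297 kWh ÷ 180 h = 1.65 kW = 1650 W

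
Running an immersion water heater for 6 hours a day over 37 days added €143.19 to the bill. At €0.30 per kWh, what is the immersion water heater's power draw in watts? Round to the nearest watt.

Energy = €143.19 ÷ €0.30/kWh = 477.3 kWh
Runtime = 6 h/day × 37 days = 222 h
Power = 477.3 kWh ÷ 222 h = 2.15 kW = 2150 W

2150 W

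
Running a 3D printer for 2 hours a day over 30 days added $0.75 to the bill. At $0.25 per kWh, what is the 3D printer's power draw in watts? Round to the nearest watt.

Energy = $0.75 ÷ $0.25/kWh = 3 kWh
Runtime = 2 h/day × 30 days = 60 h
Power = 3 kWh ÷ 60 h = 0.05 kW = 50 W

50 W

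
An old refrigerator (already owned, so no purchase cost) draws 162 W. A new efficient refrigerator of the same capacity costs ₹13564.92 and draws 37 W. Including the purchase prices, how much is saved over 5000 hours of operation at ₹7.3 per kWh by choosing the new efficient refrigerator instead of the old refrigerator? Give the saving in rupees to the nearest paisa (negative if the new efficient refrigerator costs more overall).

old refrigerator: ₹0.00 + (162/1000) kW × 5000 h × ₹7.3 = ₹0.00 + ₹5913 = ₹5913
new efficient refrigerator: ₹13564.92 + (37/1000) kW × 5000 h × ₹7.3 = ₹13564.92 + ₹1350.5 = ₹14915.42
Saving = ₹5913 − ₹14915.42 = −₹9002.42

-₹9002.42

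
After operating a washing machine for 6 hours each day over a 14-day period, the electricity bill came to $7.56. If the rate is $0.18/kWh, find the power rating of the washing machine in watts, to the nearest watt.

Energy = $7.56 ÷ $0.18/kWh = 42 kWh
Runtime = 6 h/day × 14 days = 84 h
Power = 42 kWh ÷ 84 h = 0.5 kW = 500 W

500 W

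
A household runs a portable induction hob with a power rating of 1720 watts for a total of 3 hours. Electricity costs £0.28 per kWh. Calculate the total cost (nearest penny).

Energy = 1.72 kW × 3 h = 5.16 kWh
Cost = 5.16 kWh × £0.28/kWh = £1.44

£1.44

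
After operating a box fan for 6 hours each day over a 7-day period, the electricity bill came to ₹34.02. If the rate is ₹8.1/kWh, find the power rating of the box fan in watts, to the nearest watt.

Energy = ₹34.02 ÷ ₹8.1/kWh = 4.2 kWh
Runtime = 6 h/day × 7 days = 42 h
Power = 4.2 kWh ÷ 42 h = 0.1 kW = 100 W

100 W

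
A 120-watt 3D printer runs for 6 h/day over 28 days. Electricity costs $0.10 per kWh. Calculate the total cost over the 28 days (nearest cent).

Runtime = 6 h/day × 28 days = 168 h
Energy = 0.12 kW × 168 h = 20.16 kWh
Cost = 20.16 kWh × $0.10/kWh = $2.02

$2.02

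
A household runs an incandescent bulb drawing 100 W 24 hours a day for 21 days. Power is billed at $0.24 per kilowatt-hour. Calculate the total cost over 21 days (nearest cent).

Runtime = 24 h × 21 = 504 h
Energy = 0.1 kW × 504 h = 50.4 kWh
Cost = 50.4 kWh × $0.24/kWh = $12.10

$12.10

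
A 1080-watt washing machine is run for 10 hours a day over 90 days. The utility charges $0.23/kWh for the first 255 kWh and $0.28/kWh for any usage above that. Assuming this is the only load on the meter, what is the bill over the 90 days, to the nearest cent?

$259.41

Runtime = 10 h/day × 90 days = 900 h
Energy = 1.08 kW × 900 h = 972 kWh
Tier 1 (0–255 kWh): 255 × $0.23 = $58.65
Above 255 kWh: 717 × $0.28 = $200.76
Bill = $259.41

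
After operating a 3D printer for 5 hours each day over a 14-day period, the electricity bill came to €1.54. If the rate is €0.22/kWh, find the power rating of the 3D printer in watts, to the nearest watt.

100 W

Energy = €1.54 ÷ €0.22/kWh = 7 kWh
Runtime = 5 h/day × 14 days = 70 h
Power = 7 kWh ÷ 70 h = 0.1 kW = 100 W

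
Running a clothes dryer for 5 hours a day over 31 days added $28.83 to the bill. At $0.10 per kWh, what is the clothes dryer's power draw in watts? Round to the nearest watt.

1860 W

Energy = $28.83 ÷ $0.10/kWh = 288.3 kWh
Runtime = 5 h/day × 31 days = 155 h
Power = 288.3 kWh ÷ 155 h = 1.86 kW = 1860 W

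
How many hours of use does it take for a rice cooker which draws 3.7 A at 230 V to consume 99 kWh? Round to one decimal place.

116.3 h

Power = 3.7 A × 230 V = 851 W = 0.851 kW
Hours = 99 kWh ÷ 0.851 kW = 116.3 h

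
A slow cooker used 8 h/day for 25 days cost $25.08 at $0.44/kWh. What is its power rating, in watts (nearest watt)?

285 W

Energy = $25.08 ÷ $0.44/kWh = 57 kWh
Runtime = 8 h/day × 25 days = 200 h
Power = 57 kWh ÷ 200 h = 0.285 kW = 285 W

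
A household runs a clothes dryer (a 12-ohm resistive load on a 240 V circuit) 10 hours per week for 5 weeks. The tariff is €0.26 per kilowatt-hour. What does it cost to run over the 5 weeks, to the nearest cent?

Power = V²/R = 240²/12 = 4800 W = 4.8 kW
Runtime = 10 h/week × 5 weeks = 50 h
Energy = 4.8 kW × 50 h = 240 kWh
Cost = 240 kWh × €0.26/kWh = €62.40

€62.40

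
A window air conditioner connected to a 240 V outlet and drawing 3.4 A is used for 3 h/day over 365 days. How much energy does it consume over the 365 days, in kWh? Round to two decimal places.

Power = 3.4 A × 240 V = 816 W = 0.816 kW
Runtime = 3 h/day × 365 days = 1095 h
Energy = 0.816 kW × 1095 h = 893.52 kWh

893.52 kWh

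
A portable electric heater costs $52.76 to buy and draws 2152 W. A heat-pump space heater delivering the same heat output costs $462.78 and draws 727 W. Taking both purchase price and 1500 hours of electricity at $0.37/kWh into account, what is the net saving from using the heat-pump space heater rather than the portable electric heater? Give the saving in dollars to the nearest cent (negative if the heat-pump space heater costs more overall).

$380.86

portable electric heater: $52.76 + (2152/1000) kW × 1500 h × $0.37 = $52.76 + $1194.36 = $1247.12
heat-pump space heater: $462.78 + (727/1000) kW × 1500 h × $0.37 = $462.78 + $403.485 = $866.265
Saving = $1247.12 − $866.265 = $380.855 → $380.86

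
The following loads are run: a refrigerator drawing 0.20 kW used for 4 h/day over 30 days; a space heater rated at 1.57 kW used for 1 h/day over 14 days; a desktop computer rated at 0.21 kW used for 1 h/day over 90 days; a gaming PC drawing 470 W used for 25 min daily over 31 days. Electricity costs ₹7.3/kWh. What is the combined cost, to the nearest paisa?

₹517.94

refrigerator: Runtime = 4 h/day × 30 days = 120 h
refrigerator: 0.2 kW × 120 h = 24 kWh
space heater: Runtime = 1 h/day × 14 days = 14 h
space heater: 1.57 kW × 14 h = 21.98 kWh
desktop computer: Runtime = 1 h/day × 90 days = 90 h
desktop computer: 0.21 kW × 90 h = 18.9 kWh
gaming PC: Runtime = 25 min × 31 = 775 min = 12.916666… h
gaming PC: 0.47 kW × 12.916666… h = 6.070833… kWh
Total energy = 70.950833… kWh
Cost = 70.950833… × ₹7.3 = ₹517.94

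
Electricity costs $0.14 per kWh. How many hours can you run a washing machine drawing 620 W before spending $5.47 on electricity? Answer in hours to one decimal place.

63.0 h

Energy available = $5.47 ÷ $0.14/kWh = 39.0714 kWh
Hours = 39.0714 kWh ÷ 0.62 kW = 63.0 h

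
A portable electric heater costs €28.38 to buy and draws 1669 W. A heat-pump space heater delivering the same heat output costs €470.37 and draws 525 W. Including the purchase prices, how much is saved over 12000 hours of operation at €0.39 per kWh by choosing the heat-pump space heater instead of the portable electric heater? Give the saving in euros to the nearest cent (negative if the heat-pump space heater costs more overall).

€4911.93

portable electric heater: €28.38 + (1669/1000) kW × 12000 h × €0.39 = €28.38 + €7810.92 = €7839.3
heat-pump space heater: €470.37 + (525/1000) kW × 12000 h × €0.39 = €470.37 + €2457 = €2927.37
Saving = €7839.3 − €2927.37 = €4911.93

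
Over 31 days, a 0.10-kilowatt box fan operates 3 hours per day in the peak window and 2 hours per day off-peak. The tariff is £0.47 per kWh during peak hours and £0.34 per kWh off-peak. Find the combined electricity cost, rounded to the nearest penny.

Peak energy = 0.1 kW × 3 h × 31 = 9.3 kWh
Off-peak energy = 0.1 kW × 2 h × 31 = 6.2 kWh
Cost = 9.3 × £0.47 + 6.2 × £0.34 = £4.371 + £2.108 = £6.48

£6.48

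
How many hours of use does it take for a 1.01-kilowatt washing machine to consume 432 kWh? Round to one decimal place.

427.7 h

Hours = 432 kWh ÷ 1.01 kW = 427.7 h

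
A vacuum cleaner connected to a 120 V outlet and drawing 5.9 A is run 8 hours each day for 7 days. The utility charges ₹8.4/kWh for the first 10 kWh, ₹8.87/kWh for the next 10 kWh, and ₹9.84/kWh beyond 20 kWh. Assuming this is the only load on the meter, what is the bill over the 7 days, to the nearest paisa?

Power = 5.9 A × 120 V = 708 W = 0.708 kW
Runtime = 8 h/day × 7 days = 56 h
Energy = 0.708 kW × 56 h = 39.648 kWh
Tier 1 (0–10 kWh): 10 × ₹8.4 = ₹84
Tier 2 (10–20 kWh): 10 × ₹8.87 = ₹88.7
Above 20 kWh: 19.648 × ₹9.84 = ₹193.33632
Bill = ₹366.04

₹366.04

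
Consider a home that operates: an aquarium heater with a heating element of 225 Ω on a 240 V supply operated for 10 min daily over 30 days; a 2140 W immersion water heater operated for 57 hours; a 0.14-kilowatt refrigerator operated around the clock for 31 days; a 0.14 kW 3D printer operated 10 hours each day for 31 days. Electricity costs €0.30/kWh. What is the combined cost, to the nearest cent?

€81.25

aquarium heater: Power = V²/R = 240²/225 = 256 W = 0.256 kW
aquarium heater: Runtime = 10 min × 30 = 300 min = 5 h
aquarium heater: 0.256 kW × 5 h = 1.28 kWh
immersion water heater: 2.14 kW × 57 h = 121.98 kWh
refrigerator: Runtime = 24 h × 31 = 744 h
refrigerator: 0.14 kW × 744 h = 104.16 kWh
3D printer: Runtime = 10 h/day × 31 days = 310 h
3D printer: 0.14 kW × 310 h = 43.4 kWh
Total energy = 270.82 kWh
Cost = 270.82 × €0.30 = €81.25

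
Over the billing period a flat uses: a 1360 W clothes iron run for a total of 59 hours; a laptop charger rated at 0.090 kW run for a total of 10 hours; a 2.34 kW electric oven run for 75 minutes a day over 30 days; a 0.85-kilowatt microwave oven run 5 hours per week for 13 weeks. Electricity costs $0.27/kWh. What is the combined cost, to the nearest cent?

$60.52

clothes iron: 1.36 kW × 59 h = 80.24 kWh
laptop charger: 0.09 kW × 10 h = 0.9 kWh
electric oven: Runtime = 75 min × 30 = 2250 min = 37.5 h
electric oven: 2.34 kW × 37.5 h = 87.75 kWh
microwave oven: Runtime = 5 h/week × 13 weeks = 65 h
microwave oven: 0.85 kW × 65 h = 55.25 kWh
Total energy = 224.14 kWh
Cost = 224.14 × $0.27 = $60.52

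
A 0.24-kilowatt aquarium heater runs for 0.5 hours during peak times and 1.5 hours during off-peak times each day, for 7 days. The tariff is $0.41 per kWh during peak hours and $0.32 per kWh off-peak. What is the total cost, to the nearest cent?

$1.15

Peak energy = 0.24 kW × 0.5 h × 7 = 0.84 kWh
Off-peak energy = 0.24 kW × 1.5 h × 7 = 2.52 kWh
Cost = 0.84 × $0.41 + 2.52 × $0.32 = $0.3444 + $0.8064 = $1.15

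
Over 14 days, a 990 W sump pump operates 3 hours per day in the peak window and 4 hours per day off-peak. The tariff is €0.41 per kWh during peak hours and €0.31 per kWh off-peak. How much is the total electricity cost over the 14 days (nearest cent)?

€34.23

Peak energy = 0.99 kW × 3 h × 14 = 41.58 kWh
Off-peak energy = 0.99 kW × 4 h × 14 = 55.44 kWh
Cost = 41.58 × €0.41 + 55.44 × €0.31 = €17.0478 + €17.1864 = €34.23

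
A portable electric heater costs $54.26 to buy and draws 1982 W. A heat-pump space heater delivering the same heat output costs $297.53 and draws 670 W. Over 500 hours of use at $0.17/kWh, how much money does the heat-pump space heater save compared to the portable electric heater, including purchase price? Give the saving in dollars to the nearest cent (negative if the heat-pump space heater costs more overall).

-$131.75

portable electric heater: $54.26 + (1982/1000) kW × 500 h × $0.17 = $54.26 + $168.47 = $222.73
heat-pump space heater: $297.53 + (670/1000) kW × 500 h × $0.17 = $297.53 + $56.95 = $354.48
Saving = $222.73 − $354.48 = −$131.75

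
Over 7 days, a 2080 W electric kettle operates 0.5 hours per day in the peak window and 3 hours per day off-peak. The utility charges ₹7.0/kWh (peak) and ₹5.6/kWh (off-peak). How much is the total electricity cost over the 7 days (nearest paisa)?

₹295.57

Peak energy = 2.08 kW × 0.5 h × 7 = 7.28 kWh
Off-peak energy = 2.08 kW × 3 h × 7 = 43.68 kWh
Cost = 7.28 × ₹7.0 + 43.68 × ₹5.6 = ₹50.96 + ₹244.608 = ₹295.57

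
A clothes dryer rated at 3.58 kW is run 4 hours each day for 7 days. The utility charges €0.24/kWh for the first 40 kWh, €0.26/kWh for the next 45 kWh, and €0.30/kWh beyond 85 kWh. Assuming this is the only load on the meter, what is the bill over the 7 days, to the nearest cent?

Runtime = 4 h/day × 7 days = 28 h
Energy = 3.58 kW × 28 h = 100.24 kWh
Tier 1 (0–40 kWh): 40 × €0.24 = €9.6
Tier 2 (40–85 kWh): 45 × €0.26 = €11.7
Above 85 kWh: 15.24 × €0.30 = €4.572
Bill = €25.87

€25.87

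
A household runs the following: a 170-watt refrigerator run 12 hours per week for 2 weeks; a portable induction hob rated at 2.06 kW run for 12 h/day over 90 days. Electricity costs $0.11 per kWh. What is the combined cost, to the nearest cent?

refrigerator: Runtime = 12 h/week × 2 weeks = 24 h
refrigerator: 0.17 kW × 24 h = 4.08 kWh
portable induction hob: Runtime = 12 h/day × 90 days = 1080 h
portable induction hob: 2.06 kW × 1080 h = 2224.8 kWh
Total energy = 2228.88 kWh
Cost = 2228.88 × $0.11 = $245.18

$245.18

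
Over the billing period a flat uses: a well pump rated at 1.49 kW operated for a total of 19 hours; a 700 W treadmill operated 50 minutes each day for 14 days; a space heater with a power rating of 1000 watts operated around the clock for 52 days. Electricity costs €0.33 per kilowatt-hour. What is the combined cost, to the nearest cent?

€423.88

well pump: 1.49 kW × 19 h = 28.31 kWh
treadmill: Runtime = 50 min × 14 = 700 min = 11.666666… h
treadmill: 0.7 kW × 11.666666… h = 8.166666… kWh
space heater: Runtime = 24 h × 52 = 1248 h
space heater: 1 kW × 1248 h = 1248 kWh
Total energy = 1284.476666… kWh
Cost = 1284.476666… × €0.33 = €423.88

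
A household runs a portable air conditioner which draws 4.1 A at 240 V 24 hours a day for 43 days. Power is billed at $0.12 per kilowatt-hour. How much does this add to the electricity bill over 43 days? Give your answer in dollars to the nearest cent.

$121.86

Power = 4.1 A × 240 V = 984 W = 0.984 kW
Runtime = 24 h × 43 = 1032 h
Energy = 0.984 kW × 1032 h = 1015.488 kWh
Cost = 1015.488 kWh × $0.12/kWh = $121.86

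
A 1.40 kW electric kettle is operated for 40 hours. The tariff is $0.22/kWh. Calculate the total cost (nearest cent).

$12.32

Energy = 1.4 kW × 40 h = 56 kWh
Cost = 56 kWh × $0.22/kWh = $12.32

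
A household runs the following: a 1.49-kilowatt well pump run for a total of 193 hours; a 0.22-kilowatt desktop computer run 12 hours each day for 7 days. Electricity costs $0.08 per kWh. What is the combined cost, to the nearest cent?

$24.48

well pump: 1.49 kW × 193 h = 287.57 kWh
desktop computer: Runtime = 12 h/day × 7 days = 84 h
desktop computer: 0.22 kW × 84 h = 18.48 kWh
Total energy = 306.05 kWh
Cost = 306.05 × $0.08 = $24.48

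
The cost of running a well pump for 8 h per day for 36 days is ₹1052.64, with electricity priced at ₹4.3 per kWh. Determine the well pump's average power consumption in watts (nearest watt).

Energy = ₹1052.64 ÷ ₹4.3/kWh = 244.8 kWh
Runtime = 8 h/day × 36 days = 288 h
Power = 244.8 kWh ÷ 288 h = 0.85 kW = 850 W

850 W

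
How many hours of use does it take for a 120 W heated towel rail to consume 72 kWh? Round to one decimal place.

Hours = 72 kWh ÷ 0.12 kW = 600.0 h

600.0 h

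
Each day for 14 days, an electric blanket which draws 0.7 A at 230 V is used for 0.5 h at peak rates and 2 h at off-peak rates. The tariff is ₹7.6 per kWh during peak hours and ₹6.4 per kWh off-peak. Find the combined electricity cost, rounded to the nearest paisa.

Power = 0.7 A × 230 V = 161 W = 0.161 kW
Peak energy = 0.161 kW × 0.5 h × 14 = 1.127 kWh
Off-peak energy = 0.161 kW × 2 h × 14 = 4.508 kWh
Cost = 1.127 × ₹7.6 + 4.508 × ₹6.4 = ₹8.5652 + ₹28.8512 = ₹37.42

₹37.42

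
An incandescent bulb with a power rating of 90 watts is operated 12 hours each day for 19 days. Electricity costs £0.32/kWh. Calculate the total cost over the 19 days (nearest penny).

Runtime = 12 h/day × 19 days = 228 h
Energy = 0.09 kW × 228 h = 20.52 kWh
Cost = 20.52 kWh × £0.32/kWh = £6.57

£6.57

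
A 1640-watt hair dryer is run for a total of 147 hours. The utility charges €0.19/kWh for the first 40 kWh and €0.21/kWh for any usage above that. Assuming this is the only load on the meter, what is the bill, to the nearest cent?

€49.83

Energy = 1.64 kW × 147 h = 241.08 kWh
Tier 1 (0–40 kWh): 40 × €0.19 = €7.6
Above 40 kWh: 201.08 × €0.21 = €42.2268
Bill = €49.83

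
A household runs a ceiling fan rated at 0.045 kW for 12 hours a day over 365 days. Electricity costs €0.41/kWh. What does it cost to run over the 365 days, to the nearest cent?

Runtime = 12 h/day × 365 days = 4380 h
Energy = 0.045 kW × 4380 h = 197.1 kWh
Cost = 197.1 kWh × €0.41/kWh = €80.81

€80.81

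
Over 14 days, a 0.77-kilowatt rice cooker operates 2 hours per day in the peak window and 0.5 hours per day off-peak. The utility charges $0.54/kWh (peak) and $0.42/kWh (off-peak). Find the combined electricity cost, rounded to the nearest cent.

$13.91

Peak energy = 0.77 kW × 2 h × 14 = 21.56 kWh
Off-peak energy = 0.77 kW × 0.5 h × 14 = 5.39 kWh
Cost = 21.56 × $0.54 + 5.39 × $0.42 = $11.6424 + $2.2638 = $13.91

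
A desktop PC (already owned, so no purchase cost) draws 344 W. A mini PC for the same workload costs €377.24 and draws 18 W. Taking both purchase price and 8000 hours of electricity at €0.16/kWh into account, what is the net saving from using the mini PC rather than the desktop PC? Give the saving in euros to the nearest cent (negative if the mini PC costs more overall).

desktop PC: €0.00 + (344/1000) kW × 8000 h × €0.16 = €0.00 + €440.32 = €440.32
mini PC: €377.24 + (18/1000) kW × 8000 h × €0.16 = €377.24 + €23.04 = €400.28
Saving = €440.32 − €400.28 = €40.04

€40.04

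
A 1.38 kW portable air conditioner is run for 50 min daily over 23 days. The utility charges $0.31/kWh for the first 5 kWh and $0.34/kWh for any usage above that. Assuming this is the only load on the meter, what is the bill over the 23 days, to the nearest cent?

Runtime = 50 min × 23 = 1150 min = 19.166666… h
Energy = 1.38 kW × 19.166666… h = 26.45 kWh
Tier 1 (0–5 kWh): 5 × $0.31 = $1.55
Above 5 kWh: 21.45 × $0.34 = $7.293
Bill = $8.84

$8.84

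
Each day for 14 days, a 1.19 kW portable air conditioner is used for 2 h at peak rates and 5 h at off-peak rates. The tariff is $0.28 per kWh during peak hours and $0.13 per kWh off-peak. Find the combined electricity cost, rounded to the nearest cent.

$20.16

Peak energy = 1.19 kW × 2 h × 14 = 33.32 kWh
Off-peak energy = 1.19 kW × 5 h × 14 = 83.3 kWh
Cost = 33.32 × $0.28 + 83.3 × $0.13 = $9.3296 + $10.829 = $20.16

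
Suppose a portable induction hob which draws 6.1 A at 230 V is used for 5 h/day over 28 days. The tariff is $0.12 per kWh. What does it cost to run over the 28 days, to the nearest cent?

$23.57

Power = 6.1 A × 230 V = 1403 W = 1.403 kW
Runtime = 5 h/day × 28 days = 140 h
Energy = 1.403 kW × 140 h = 196.42 kWh
Cost = 196.42 kWh × $0.12/kWh = $23.57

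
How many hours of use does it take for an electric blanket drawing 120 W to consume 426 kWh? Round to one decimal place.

Hours = 426 kWh ÷ 0.12 kW = 3550.0 h

3550.0 h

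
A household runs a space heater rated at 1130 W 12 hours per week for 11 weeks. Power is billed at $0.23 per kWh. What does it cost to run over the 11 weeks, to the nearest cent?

Runtime = 12 h/week × 11 weeks = 132 h
Energy = 1.13 kW × 132 h = 149.16 kWh
Cost = 149.16 kWh × $0.23/kWh = $34.31

$34.31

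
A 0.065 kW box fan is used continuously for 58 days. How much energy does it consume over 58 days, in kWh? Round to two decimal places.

Runtime = 24 h × 58 = 1392 h
Energy = 0.065 kW × 1392 h = 90.48 kWh

90.48 kWh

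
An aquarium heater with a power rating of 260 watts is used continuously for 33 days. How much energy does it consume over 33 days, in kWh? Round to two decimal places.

205.92 kWh

Runtime = 24 h × 33 = 792 h
Energy = 0.26 kW × 792 h = 205.92 kWh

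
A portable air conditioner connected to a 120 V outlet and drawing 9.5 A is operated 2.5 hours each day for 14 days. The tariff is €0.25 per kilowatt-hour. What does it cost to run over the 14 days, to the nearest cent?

Power = 9.5 A × 120 V = 1140 W = 1.14 kW
Runtime = 2.5 h/day × 14 days = 35 h
Energy = 1.14 kW × 35 h = 39.9 kWh
Cost = 39.9 kWh × €0.25/kWh = €9.98

€9.98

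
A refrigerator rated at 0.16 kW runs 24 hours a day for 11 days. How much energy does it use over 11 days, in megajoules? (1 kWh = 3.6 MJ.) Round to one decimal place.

Runtime = 24 h × 11 = 264 h
Energy = 0.16 kW × 264 h = 42.24 kWh
= 42.24 × 3.6 MJ = 152.1 MJ

152.1 MJ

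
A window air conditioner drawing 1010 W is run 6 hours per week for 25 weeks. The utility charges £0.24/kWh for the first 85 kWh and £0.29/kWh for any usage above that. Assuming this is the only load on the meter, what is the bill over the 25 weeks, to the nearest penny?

Runtime = 6 h/week × 25 weeks = 150 h
Energy = 1.01 kW × 150 h = 151.5 kWh
Tier 1 (0–85 kWh): 85 × £0.24 = £20.4
Above 85 kWh: 66.5 × £0.29 = £19.285
Bill = £39.69

£39.69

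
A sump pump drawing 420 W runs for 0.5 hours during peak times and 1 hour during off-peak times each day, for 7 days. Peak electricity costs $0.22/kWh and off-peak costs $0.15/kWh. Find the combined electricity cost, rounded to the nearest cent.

$0.76

Peak energy = 0.42 kW × 0.5 h × 7 = 1.47 kWh
Off-peak energy = 0.42 kW × 1 h × 7 = 2.94 kWh
Cost = 1.47 × $0.22 + 2.94 × $0.15 = $0.3234 + $0.441 = $0.76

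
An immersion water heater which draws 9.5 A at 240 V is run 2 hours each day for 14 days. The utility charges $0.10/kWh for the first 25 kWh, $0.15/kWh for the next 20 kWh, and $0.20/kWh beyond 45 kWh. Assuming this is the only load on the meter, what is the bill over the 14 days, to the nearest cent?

Power = 9.5 A × 240 V = 2280 W = 2.28 kW
Runtime = 2 h/day × 14 days = 28 h
Energy = 2.28 kW × 28 h = 63.84 kWh
Tier 1 (0–25 kWh): 25 × $0.10 = $2.5
Tier 2 (25–45 kWh): 20 × $0.15 = $3
Above 45 kWh: 18.84 × $0.20 = $3.768
Bill = $9.27

$9.27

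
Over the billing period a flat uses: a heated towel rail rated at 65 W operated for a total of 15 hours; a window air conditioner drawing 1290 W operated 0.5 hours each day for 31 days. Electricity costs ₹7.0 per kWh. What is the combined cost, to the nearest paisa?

heated towel rail: 0.065 kW × 15 h = 0.975 kWh
window air conditioner: Runtime = 0.5 h/day × 31 days = 15.5 h
window air conditioner: 1.29 kW × 15.5 h = 19.995 kWh
Total energy = 20.97 kWh
Cost = 20.97 × ₹7.0 = ₹146.79

₹146.79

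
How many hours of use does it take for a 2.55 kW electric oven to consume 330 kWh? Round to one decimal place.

Hours = 330 kWh ÷ 2.55 kW = 129.4 h

129.4 h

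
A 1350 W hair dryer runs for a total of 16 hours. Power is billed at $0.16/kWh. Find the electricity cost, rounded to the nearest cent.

Energy = 1.35 kW × 16 h = 21.6 kWh
Cost = 21.6 kWh × $0.16/kWh = $3.46

$3.46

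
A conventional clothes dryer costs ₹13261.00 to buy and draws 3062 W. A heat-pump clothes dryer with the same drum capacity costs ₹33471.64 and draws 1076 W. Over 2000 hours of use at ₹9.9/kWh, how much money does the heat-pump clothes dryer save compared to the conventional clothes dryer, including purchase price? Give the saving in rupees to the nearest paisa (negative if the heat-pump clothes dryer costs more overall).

conventional clothes dryer: ₹13261.00 + (3062/1000) kW × 2000 h × ₹9.9 = ₹13261.00 + ₹60627.6 = ₹73888.6
heat-pump clothes dryer: ₹33471.64 + (1076/1000) kW × 2000 h × ₹9.9 = ₹33471.64 + ₹21304.8 = ₹54776.44
Saving = ₹73888.6 − ₹54776.44 = ₹19112.16

₹19112.16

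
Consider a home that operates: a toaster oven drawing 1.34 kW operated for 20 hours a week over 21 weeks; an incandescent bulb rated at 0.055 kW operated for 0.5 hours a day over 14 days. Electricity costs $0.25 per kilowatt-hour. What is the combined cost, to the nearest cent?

$140.80

toaster oven: Runtime = 20 h/week × 21 weeks = 420 h
toaster oven: 1.34 kW × 420 h = 562.8 kWh
incandescent bulb: Runtime = 0.5 h/day × 14 days = 7 h
incandescent bulb: 0.055 kW × 7 h = 0.385 kWh
Total energy = 563.185 kWh
Cost = 563.185 × $0.25 = $140.80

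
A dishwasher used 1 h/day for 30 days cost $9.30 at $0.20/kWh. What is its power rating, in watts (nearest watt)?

1550 W

Energy = $9.30 ÷ $0.20/kWh = 46.5 kWh
Runtime = 1 h/day × 30 days = 30 h
Power = 46.5 kWh ÷ 30 h = 1.55 kW = 1550 W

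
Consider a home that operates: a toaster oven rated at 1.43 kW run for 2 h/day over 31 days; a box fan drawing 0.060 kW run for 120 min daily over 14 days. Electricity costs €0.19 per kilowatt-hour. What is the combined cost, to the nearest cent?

€17.16

toaster oven: Runtime = 2 h/day × 31 days = 62 h
toaster oven: 1.43 kW × 62 h = 88.66 kWh
box fan: Runtime = 120 min × 14 = 1680 min = 28 h
box fan: 0.06 kW × 28 h = 1.68 kWh
Total energy = 90.34 kWh
Cost = 90.34 × €0.19 = €17.16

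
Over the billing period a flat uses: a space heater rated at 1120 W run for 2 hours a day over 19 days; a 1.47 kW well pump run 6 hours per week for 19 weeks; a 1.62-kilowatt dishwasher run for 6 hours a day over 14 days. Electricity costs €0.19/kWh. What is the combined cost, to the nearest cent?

€65.78

space heater: Runtime = 2 h/day × 19 days = 38 h
space heater: 1.12 kW × 38 h = 42.56 kWh
well pump: Runtime = 6 h/week × 19 weeks = 114 h
well pump: 1.47 kW × 114 h = 167.58 kWh
dishwasher: Runtime = 6 h/day × 14 days = 84 h
dishwasher: 1.62 kW × 84 h = 136.08 kWh
Total energy = 346.22 kWh
Cost = 346.22 × €0.19 = €65.78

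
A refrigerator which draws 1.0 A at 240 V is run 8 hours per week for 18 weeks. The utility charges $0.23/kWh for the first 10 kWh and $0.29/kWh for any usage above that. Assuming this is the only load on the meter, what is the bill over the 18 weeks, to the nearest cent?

Power = 1.0 A × 240 V = 240 W = 0.24 kW
Runtime = 8 h/week × 18 weeks = 144 h
Energy = 0.24 kW × 144 h = 34.56 kWh
Tier 1 (0–10 kWh): 10 × $0.23 = $2.3
Above 10 kWh: 24.56 × $0.29 = $7.1224
Bill = $9.42

$9.42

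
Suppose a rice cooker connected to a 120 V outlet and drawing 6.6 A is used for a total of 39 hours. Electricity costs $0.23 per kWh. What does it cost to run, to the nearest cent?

Power = 6.6 A × 120 V = 792 W = 0.792 kW
Energy = 0.792 kW × 39 h = 30.888 kWh
Cost = 30.888 kWh × $0.23/kWh = $7.10

$7.10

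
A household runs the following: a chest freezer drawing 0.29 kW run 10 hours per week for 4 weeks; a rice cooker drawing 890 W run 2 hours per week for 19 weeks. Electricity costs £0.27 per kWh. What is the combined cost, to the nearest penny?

£12.26

chest freezer: Runtime = 10 h/week × 4 weeks = 40 h
chest freezer: 0.29 kW × 40 h = 11.6 kWh
rice cooker: Runtime = 2 h/week × 19 weeks = 38 h
rice cooker: 0.89 kW × 38 h = 33.82 kWh
Total energy = 45.42 kWh
Cost = 45.42 × £0.27 = £12.26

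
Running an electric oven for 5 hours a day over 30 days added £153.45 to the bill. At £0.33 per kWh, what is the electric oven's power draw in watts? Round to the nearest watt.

Energy = £153.45 ÷ £0.33/kWh = 465 kWh
Runtime = 5 h/day × 30 days = 150 h
Power = 465 kWh ÷ 150 h = 3.1 kW = 3100 W

3100 W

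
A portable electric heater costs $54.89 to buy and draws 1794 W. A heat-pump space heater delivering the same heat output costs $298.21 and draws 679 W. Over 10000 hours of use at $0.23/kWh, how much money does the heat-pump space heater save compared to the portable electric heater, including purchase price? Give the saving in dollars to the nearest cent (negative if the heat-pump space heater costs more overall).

portable electric heater: $54.89 + (1794/1000) kW × 10000 h × $0.23 = $54.89 + $4126.2 = $4181.09
heat-pump space heater: $298.21 + (679/1000) kW × 10000 h × $0.23 = $298.21 + $1561.7 = $1859.91
Saving = $4181.09 − $1859.91 = $2321.18

$2321.18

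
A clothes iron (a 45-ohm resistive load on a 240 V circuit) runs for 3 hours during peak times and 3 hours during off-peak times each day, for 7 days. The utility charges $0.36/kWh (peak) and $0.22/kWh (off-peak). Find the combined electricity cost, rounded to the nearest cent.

$15.59

Power = V²/R = 240²/45 = 1280 W = 1.28 kW
Peak energy = 1.28 kW × 3 h × 7 = 26.88 kWh
Off-peak energy = 1.28 kW × 3 h × 7 = 26.88 kWh
Cost = 26.88 × $0.36 + 26.88 × $0.22 = $9.6768 + $5.9136 = $15.59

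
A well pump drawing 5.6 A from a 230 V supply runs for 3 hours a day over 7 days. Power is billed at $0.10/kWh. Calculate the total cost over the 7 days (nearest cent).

Power = 5.6 A × 230 V = 1288 W = 1.288 kW
Runtime = 3 h/day × 7 days = 21 h
Energy = 1.288 kW × 21 h = 27.048 kWh
Cost = 27.048 kWh × $0.10/kWh = $2.70

$2.70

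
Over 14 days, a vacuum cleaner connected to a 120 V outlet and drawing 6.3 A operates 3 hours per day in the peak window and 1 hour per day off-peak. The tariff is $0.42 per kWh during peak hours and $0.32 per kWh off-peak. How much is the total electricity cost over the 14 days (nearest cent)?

$16.72

Power = 6.3 A × 120 V = 756 W = 0.756 kW
Peak energy = 0.756 kW × 3 h × 14 = 31.752 kWh
Off-peak energy = 0.756 kW × 1 h × 14 = 10.584 kWh
Cost = 31.752 × $0.42 + 10.584 × $0.32 = $13.33584 + $3.38688 = $16.72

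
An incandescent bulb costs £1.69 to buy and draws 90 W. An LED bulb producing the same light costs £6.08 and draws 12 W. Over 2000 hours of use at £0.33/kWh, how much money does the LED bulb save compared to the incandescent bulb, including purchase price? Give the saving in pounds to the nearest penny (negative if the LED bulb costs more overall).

£47.09

incandescent bulb: £1.69 + (90/1000) kW × 2000 h × £0.33 = £1.69 + £59.4 = £61.09
LED bulb: £6.08 + (12/1000) kW × 2000 h × £0.33 = £6.08 + £7.92 = £14
Saving = £61.09 − £14 = £47.09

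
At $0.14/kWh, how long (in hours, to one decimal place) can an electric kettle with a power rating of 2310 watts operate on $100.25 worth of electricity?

Energy available = $100.25 ÷ $0.14/kWh = 716.0714 kWh
Hours = 716.0714 kWh ÷ 2.31 kW = 310.0 h

310.0 h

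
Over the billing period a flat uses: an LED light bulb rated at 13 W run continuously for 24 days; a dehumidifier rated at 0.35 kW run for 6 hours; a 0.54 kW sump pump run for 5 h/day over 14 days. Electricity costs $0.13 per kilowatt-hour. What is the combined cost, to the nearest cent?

LED light bulb: Runtime = 24 h × 24 = 576 h
LED light bulb: 0.013 kW × 576 h = 7.488 kWh
dehumidifier: 0.35 kW × 6 h = 2.1 kWh
sump pump: Runtime = 5 h/day × 14 days = 70 h
sump pump: 0.54 kW × 70 h = 37.8 kWh
Total energy = 47.388 kWh
Cost = 47.388 × $0.13 = $6.16

$6.16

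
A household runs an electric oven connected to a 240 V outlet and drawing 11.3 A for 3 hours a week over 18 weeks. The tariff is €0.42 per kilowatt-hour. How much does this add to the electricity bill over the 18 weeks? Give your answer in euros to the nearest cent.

€61.51

Power = 11.3 A × 240 V = 2712 W = 2.712 kW
Runtime = 3 h/week × 18 weeks = 54 h
Energy = 2.712 kW × 54 h = 146.448 kWh
Cost = 146.448 kWh × €0.42/kWh = €61.51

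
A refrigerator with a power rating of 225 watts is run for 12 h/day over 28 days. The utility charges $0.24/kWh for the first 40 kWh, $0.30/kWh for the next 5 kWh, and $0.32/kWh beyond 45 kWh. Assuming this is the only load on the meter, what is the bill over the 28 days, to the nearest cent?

Runtime = 12 h/day × 28 days = 336 h
Energy = 0.225 kW × 336 h = 75.6 kWh
Tier 1 (0–40 kWh): 40 × $0.24 = $9.6
Tier 2 (40–45 kWh): 5 × $0.30 = $1.5
Above 45 kWh: 30.6 × $0.32 = $9.792
Bill = $20.89

$20.89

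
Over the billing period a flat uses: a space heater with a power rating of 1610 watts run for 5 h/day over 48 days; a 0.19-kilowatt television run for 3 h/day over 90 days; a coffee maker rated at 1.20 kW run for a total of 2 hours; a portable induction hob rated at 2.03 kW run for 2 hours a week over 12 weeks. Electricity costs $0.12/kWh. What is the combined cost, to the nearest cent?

$58.66

space heater: Runtime = 5 h/day × 48 days = 240 h
space heater: 1.61 kW × 240 h = 386.4 kWh
television: Runtime = 3 h/day × 90 days = 270 h
television: 0.19 kW × 270 h = 51.3 kWh
coffee maker: 1.2 kW × 2 h = 2.4 kWh
portable induction hob: Runtime = 2 h/week × 12 weeks = 24 h
portable induction hob: 2.03 kW × 24 h = 48.72 kWh
Total energy = 488.82 kWh
Cost = 488.82 × $0.12 = $58.66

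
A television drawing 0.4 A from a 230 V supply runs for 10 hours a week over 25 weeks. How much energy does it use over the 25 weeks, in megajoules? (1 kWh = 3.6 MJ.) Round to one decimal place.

Power = 0.4 A × 230 V = 92 W = 0.092 kW
Runtime = 10 h/week × 25 weeks = 250 h
Energy = 0.092 kW × 250 h = 23 kWh
= 23 × 3.6 MJ = 82.8 MJ

82.8 MJ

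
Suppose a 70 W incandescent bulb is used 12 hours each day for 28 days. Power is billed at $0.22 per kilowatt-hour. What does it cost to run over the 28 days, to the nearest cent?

$5.17

Runtime = 12 h/day × 28 days = 336 h
Energy = 0.07 kW × 336 h = 23.52 kWh
Cost = 23.52 kWh × $0.22/kWh = $5.17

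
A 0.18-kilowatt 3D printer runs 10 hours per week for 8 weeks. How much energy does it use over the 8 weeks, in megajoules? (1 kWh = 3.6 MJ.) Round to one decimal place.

51.8 MJ

Runtime = 10 h/week × 8 weeks = 80 h
Energy = 0.18 kW × 80 h = 14.4 kWh
= 14.4 × 3.6 MJ = 51.8 MJ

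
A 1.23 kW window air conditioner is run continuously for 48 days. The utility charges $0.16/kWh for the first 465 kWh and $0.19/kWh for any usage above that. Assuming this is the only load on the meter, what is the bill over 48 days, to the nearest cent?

Runtime = 24 h × 48 = 1152 h
Energy = 1.23 kW × 1152 h = 1416.96 kWh
Tier 1 (0–465 kWh): 465 × $0.16 = $74.4
Above 465 kWh: 951.96 × $0.19 = $180.8724
Bill = $255.27

$255.27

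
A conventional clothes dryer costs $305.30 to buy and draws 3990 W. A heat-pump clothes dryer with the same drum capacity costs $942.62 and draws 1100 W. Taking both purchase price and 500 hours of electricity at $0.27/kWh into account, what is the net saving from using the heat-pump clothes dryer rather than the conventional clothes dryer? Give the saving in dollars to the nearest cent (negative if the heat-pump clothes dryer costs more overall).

conventional clothes dryer: $305.30 + (3990/1000) kW × 500 h × $0.27 = $305.30 + $538.65 = $843.95
heat-pump clothes dryer: $942.62 + (1100/1000) kW × 500 h × $0.27 = $942.62 + $148.5 = $1091.12
Saving = $843.95 − $1091.12 = −$247.17

-$247.17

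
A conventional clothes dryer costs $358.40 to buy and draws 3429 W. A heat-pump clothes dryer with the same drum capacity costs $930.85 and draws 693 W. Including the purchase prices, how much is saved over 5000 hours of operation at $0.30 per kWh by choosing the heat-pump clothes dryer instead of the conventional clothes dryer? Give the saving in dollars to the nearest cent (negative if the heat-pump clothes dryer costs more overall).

conventional clothes dryer: $358.40 + (3429/1000) kW × 5000 h × $0.30 = $358.40 + $5143.5 = $5501.9
heat-pump clothes dryer: $930.85 + (693/1000) kW × 5000 h × $0.30 = $930.85 + $1039.5 = $1970.35
Saving = $5501.9 − $1970.35 = $3531.55

$3531.55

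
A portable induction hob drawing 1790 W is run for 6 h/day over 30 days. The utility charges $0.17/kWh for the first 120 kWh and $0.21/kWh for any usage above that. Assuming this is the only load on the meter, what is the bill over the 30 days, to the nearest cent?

$62.86

Runtime = 6 h/day × 30 days = 180 h
Energy = 1.79 kW × 180 h = 322.2 kWh
Tier 1 (0–120 kWh): 120 × $0.17 = $20.4
Above 120 kWh: 202.2 × $0.21 = $42.462
Bill = $62.86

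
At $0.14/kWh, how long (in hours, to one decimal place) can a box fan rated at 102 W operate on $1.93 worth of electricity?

135.2 h

Energy available = $1.93 ÷ $0.14/kWh = 13.7857 kWh
Hours = 13.7857 kWh ÷ 0.102 kW = 135.2 h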